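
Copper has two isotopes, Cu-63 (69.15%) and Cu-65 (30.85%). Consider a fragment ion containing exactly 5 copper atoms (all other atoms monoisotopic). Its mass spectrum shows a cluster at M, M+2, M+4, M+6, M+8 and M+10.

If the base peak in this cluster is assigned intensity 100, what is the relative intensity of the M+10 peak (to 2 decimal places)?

0.79

Binomial terms of (0.6915 + 0.3085)^5: M 0.1581, M+2 0.3527, M+4 0.3147, M+6 0.1404, M+8 0.0313, M+10 0.0028 → M+2 is the base peak.
P(M+2) = C(5,1) × 0.6915^4 × 0.3085^1 = 5 × 0.2286487 × 0.3085 = 0.352691 (base)
P(M+10) = C(5,5) × 0.6915^0 × 0.3085^5 = 1 × 1.0000 × 0.00279432 = 0.002794
Relative intensity = 0.002794 / 0.352691 × 100 = 0.79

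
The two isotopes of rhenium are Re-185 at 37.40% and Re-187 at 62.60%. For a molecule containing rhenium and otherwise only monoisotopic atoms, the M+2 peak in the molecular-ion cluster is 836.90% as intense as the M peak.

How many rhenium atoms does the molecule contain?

5

With n Re atoms, P(M+2)/P(M) = C(n,1)·p^(n−1)q / p^n = n·q/p = n · 0.6260/0.3740.
n = 8.3690 × 0.3740/0.6260 = 5.00 ≈ 5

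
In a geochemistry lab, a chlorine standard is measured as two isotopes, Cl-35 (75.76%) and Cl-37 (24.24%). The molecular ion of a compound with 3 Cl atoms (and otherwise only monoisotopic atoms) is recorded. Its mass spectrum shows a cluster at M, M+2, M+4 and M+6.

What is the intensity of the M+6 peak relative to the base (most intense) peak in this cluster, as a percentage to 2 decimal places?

(0.7576 + 0.2424)^3 gives M 0.4348, M+2 0.4174, M+4 0.1335, M+6 0.0142; the largest is M.
P(M) = C(3,0) × 0.7576^3 × 0.2424^0 = 1 × 0.4348304 × 1.0000 = 0.434830 (base)
P(M+6) = C(3,3) × 0.7576^0 × 0.2424^3 = 1 × 1.0000 × 0.01424288 = 0.014243
Relative intensity = 0.014243 / 0.434830 × 100 = 3.28

3.28%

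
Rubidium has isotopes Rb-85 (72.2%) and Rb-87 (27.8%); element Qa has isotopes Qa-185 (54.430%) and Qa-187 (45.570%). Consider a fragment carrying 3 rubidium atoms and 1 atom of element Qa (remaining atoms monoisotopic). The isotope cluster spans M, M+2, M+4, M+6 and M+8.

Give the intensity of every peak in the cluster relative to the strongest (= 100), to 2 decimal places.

50.19 : 100.00 : 70.86 : 21.56 : 2.40

Rubidium pattern (n=3): 0.37636705 : 0.43475086 : 0.16739714 : 0.02148495
Element Qa pattern (n=1): 0.5443 : 0.4557
Convolve the two distributions (both contribute in 2-u steps):
  M: 0.37636705×0.5443 = 0.204857
  M+2: 0.37636705×0.4557 + 0.43475086×0.5443 = 0.408145
  M+4: 0.43475086×0.4557 + 0.16739714×0.5443 = 0.289230
  M+6: 0.16739714×0.4557 + 0.02148495×0.5443 = 0.087977
  M+8: 0.02148495×0.4557 = 0.009791
Scale to base peak (0.408145) = 100: 50.19 : 100.00 : 70.86 : 21.56 : 2.40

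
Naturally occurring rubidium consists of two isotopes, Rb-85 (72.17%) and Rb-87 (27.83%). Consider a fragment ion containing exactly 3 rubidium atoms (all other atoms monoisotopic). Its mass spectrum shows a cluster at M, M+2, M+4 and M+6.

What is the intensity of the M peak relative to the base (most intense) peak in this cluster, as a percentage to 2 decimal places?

86.44%

Binomial terms of (0.7217 + 0.2783)^3: M 0.3759, M+2 0.4349, M+4 0.1677, M+6 0.0216 → M+2 is the base peak.
P(M+2) = C(3,1) × 0.7217^2 × 0.2783^1 = 3 × 0.52085089 × 0.2783 = 0.434858 (base)
P(M) = C(3,0) × 0.7217^3 × 0.2783^0 = 1 × 0.37589809 × 1.0000 = 0.375898
Relative intensity = 0.375898 / 0.434858 × 100 = 86.44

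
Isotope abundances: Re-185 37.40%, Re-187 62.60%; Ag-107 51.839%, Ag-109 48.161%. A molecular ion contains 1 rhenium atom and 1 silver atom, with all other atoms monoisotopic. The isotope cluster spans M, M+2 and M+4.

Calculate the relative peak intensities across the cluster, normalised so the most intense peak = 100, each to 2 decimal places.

Rhenium pattern (n=1): 0.3740 : 0.6260
Silver pattern (n=1): 0.51839 : 0.48161
Convolve the two distributions (both contribute in 2-u steps):
  M: 0.3740×0.51839 = 0.193878
  M+2: 0.3740×0.48161 + 0.6260×0.51839 = 0.504634
  M+4: 0.6260×0.48161 = 0.301488
Scale to base peak (0.504634) = 100: 38.42 : 100.00 : 59.74

38.42 : 100.00 : 59.74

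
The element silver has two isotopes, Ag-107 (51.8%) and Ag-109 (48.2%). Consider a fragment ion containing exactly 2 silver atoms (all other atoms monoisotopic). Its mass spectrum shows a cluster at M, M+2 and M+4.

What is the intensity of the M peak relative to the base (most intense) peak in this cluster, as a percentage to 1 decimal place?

53.7%

Binomial terms of (0.518 + 0.482)^2: M 0.2683, M+2 0.4994, M+4 0.2323 → M+2 is the base peak.
P(M+2) = C(2,1) × 0.518^1 × 0.482^1 = 2 × 0.5180 × 0.4820 = 0.499352 (base)
P(M) = C(2,0) × 0.518^2 × 0.482^0 = 1 × 0.268324 × 1.0000 = 0.268324
Relative intensity = 0.268324 / 0.499352 × 100 = 53.7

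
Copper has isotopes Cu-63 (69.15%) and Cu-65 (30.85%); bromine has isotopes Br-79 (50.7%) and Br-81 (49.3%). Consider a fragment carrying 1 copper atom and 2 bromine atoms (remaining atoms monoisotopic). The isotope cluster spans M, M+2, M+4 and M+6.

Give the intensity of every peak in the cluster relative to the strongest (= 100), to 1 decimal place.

41.8 : 100.0 : 75.8 : 17.6

Copper pattern (n=1): 0.6915 : 0.3085
Bromine pattern (n=2): 0.257049 : 0.499902 : 0.243049
Convolve the two distributions (both contribute in 2-u steps):
  M: 0.6915×0.257049 = 0.177749
  M+2: 0.6915×0.499902 + 0.3085×0.257049 = 0.424982
  M+4: 0.6915×0.243049 + 0.3085×0.499902 = 0.322288
  M+6: 0.3085×0.243049 = 0.074981
Scale to base peak (0.424982) = 100: 41.8 : 100.0 : 75.8 : 17.6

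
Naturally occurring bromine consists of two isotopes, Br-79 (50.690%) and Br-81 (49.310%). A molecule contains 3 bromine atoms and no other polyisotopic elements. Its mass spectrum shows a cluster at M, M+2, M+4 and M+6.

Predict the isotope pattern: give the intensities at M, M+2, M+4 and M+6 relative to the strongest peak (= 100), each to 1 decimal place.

The 3 Br atoms are independent, so intensities follow the terms of (0.50690 + 0.49310)^3.
P(M) = 0.50690^3 = 0.130247
P(M+2) = 3 × 0.50690^2 × 0.49310^1 = 0.380103
P(M+4) = 3 × 0.50690^1 × 0.49310^2 = 0.369755
P(M+6) = 0.49310^3 = 0.119896
The M+2 peak is largest (0.380103); scaling to 100 gives 34.3 : 100.0 : 97.3 : 31.5.

34.3 : 100.0 : 97.3 : 31.5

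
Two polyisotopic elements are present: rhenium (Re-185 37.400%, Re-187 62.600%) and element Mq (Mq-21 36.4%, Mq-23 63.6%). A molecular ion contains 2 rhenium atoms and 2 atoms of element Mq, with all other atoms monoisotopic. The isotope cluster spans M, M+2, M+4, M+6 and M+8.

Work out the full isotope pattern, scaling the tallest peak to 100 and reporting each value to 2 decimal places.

Rhenium pattern (n=2): 0.139876 : 0.468248 : 0.391876
Element Mq pattern (n=2): 0.132496 : 0.463008 : 0.404496
Convolve the two distributions (both contribute in 2-u steps):
  M: 0.139876×0.132496 = 0.018533
  M+2: 0.139876×0.463008 + 0.468248×0.132496 = 0.126805
  M+4: 0.139876×0.404496 + 0.468248×0.463008 + 0.391876×0.132496 = 0.325304
  M+6: 0.468248×0.404496 + 0.391876×0.463008 = 0.370846
  M+8: 0.391876×0.404496 = 0.158512
Scale to base peak (0.370846) = 100: 5.00 : 34.19 : 87.72 : 100.00 : 42.74

5.00 : 34.19 : 87.72 : 100.00 : 42.74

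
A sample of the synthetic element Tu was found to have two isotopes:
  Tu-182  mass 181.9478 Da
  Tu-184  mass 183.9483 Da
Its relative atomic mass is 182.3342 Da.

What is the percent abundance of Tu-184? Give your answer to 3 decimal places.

Writing the weighted mean with unknown fraction x of Tu-182:
181.9478·x + 183.9483·(1 − x) = 182.3342
(181.9478 − 183.9483)·x = 182.3342 − 183.9483
x = -1.6141 / -2.0005 = 0.80685 → 80.685% Tu-182, 19.315% Tu-184.

19.315%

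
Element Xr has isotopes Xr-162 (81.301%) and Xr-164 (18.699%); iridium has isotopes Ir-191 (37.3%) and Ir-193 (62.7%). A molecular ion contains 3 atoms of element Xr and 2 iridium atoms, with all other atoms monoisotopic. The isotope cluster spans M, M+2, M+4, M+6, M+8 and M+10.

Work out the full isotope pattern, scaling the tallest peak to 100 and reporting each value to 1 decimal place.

18.9 : 76.4 : 100.0 : 47.0 : 9.2 : 0.6

Element Xr pattern (n=3): 0.53738763 : 0.3707929 : 0.08528132 : 0.00653815
Iridium pattern (n=2): 0.139129 : 0.467742 : 0.393129
Convolve the two distributions (both contribute in 2-u steps):
  M: 0.53738763×0.139129 = 0.074766
  M+2: 0.53738763×0.467742 + 0.3707929×0.139129 = 0.302947
  M+4: 0.53738763×0.393129 + 0.3707929×0.467742 + 0.08528132×0.139129 = 0.396563
  M+6: 0.3707929×0.393129 + 0.08528132×0.467742 + 0.00653815×0.139129 = 0.186569
  M+8: 0.08528132×0.393129 + 0.00653815×0.467742 = 0.036585
  M+10: 0.00653815×0.393129 = 0.002570
Scale to base peak (0.396563) = 100: 18.9 : 76.4 : 100.0 : 47.0 : 9.2 : 0.6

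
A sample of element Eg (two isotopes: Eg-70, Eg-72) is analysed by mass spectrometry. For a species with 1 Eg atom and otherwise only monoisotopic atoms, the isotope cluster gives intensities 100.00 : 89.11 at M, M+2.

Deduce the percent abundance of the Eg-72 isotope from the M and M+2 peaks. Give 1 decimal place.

47.1%

If p is the fraction of Eg that is Eg-70, then I(M+2)/I(M) = [C(1,1)·p^0·(1−p)] / p^1 = 1·(1−p)/p = 89.11/100.00 = 0.8911
(1−p)/p = 0.8911/1 = 0.8911  ⇒  p = 1/(1 + 0.8911) = 0.5288
Eg-70: 52.9%, Eg-72: 47.1%.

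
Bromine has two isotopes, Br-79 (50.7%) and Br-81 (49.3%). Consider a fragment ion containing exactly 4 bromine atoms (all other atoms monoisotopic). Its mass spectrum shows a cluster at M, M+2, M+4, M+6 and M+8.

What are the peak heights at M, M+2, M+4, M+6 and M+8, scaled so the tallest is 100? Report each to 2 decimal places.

17.63 : 68.56 : 100.00 : 64.83 : 15.76

The 4 Br atoms are independent, so intensities follow the terms of (0.507 + 0.493)^4.
P(M) = 0.507^4 = 0.066074
P(M+2) = 4 × 0.507^3 × 0.493^1 = 0.256999
P(M+4) = 6 × 0.507^2 × 0.493^2 = 0.374853
P(M+6) = 4 × 0.507^1 × 0.493^3 = 0.243001
P(M+8) = 0.493^4 = 0.059073
The M+4 peak is largest (0.374853); scaling to 100 gives 17.63 : 68.56 : 100.00 : 64.83 : 15.76.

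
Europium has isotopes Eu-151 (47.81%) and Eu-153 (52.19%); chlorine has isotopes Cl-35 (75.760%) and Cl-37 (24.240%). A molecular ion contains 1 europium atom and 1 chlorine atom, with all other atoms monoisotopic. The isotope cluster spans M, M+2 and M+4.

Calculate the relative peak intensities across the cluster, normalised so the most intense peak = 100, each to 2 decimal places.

Europium pattern (n=1): 0.4781 : 0.5219
Chlorine pattern (n=1): 0.7576 : 0.2424
Convolve the two distributions (both contribute in 2-u steps):
  M: 0.4781×0.7576 = 0.362209
  M+2: 0.4781×0.2424 + 0.5219×0.7576 = 0.511283
  M+4: 0.5219×0.2424 = 0.126509
Scale to base peak (0.511283) = 100: 70.84 : 100.00 : 24.74

70.84 : 100.00 : 24.74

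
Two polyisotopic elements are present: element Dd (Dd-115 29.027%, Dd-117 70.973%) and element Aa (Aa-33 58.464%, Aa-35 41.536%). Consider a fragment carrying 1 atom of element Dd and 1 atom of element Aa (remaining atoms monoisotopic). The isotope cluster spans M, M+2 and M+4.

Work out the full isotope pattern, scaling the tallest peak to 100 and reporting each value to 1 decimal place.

31.7 : 100.0 : 55.0

Element Dd pattern (n=1): 0.29027 : 0.70973
Element Aa pattern (n=1): 0.58464 : 0.41536
Convolve the two distributions (both contribute in 2-u steps):
  M: 0.29027×0.58464 = 0.169703
  M+2: 0.29027×0.41536 + 0.70973×0.58464 = 0.535503
  M+4: 0.70973×0.41536 = 0.294793
Scale to base peak (0.535503) = 100: 31.7 : 100.0 : 55.0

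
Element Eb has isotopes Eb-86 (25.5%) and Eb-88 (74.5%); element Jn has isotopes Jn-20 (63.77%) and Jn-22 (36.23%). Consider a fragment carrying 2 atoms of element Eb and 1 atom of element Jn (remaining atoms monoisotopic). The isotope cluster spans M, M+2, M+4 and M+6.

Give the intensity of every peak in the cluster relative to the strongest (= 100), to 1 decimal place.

Element Eb pattern (n=2): 0.065025 : 0.37995 : 0.555025
Element Jn pattern (n=1): 0.6377 : 0.3623
Convolve the two distributions (both contribute in 2-u steps):
  M: 0.065025×0.6377 = 0.041466
  M+2: 0.065025×0.3623 + 0.37995×0.6377 = 0.265853
  M+4: 0.37995×0.3623 + 0.555025×0.6377 = 0.491595
  M+6: 0.555025×0.3623 = 0.201086
Scale to base peak (0.491595) = 100: 8.4 : 54.1 : 100.0 : 40.9

8.4 : 54.1 : 100.0 : 40.9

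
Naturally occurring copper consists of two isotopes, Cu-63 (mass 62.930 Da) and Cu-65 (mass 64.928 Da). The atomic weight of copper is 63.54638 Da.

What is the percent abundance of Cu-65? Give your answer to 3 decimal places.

Let x be the fractional abundance of Cu-63; then Cu-65 has abundance 1 − x.
62.930·x + 64.928·(1 − x) = 63.54638
(62.930 − 64.928)·x = 63.54638 − 64.928
x = -1.38162 / -1.998 = 0.69150 → 69.150% Cu-63, 30.850% Cu-65.

30.850%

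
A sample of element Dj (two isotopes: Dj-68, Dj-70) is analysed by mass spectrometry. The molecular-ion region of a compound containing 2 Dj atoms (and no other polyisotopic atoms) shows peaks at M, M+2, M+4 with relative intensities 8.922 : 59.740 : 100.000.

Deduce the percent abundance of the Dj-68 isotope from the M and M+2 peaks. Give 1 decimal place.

23.0%

If p is the fraction of Dj that is Dj-68, then I(M+2)/I(M) = [C(2,1)·p^1·(1−p)] / p^2 = 2·(1−p)/p = 59.740/8.922 = 6.6958
(1−p)/p = 6.6958/2 = 3.3479  ⇒  p = 1/(1 + 3.3479) = 0.2300
Dj-68: 23.0%, Dj-70: 77.0%.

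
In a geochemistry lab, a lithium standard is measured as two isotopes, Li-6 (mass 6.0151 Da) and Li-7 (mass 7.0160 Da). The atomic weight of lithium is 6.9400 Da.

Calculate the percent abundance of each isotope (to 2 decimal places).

Let x be the fractional abundance of Li-6; then Li-7 has abundance 1 − x.
6.0151·x + 7.0160·(1 − x) = 6.9400
(6.0151 − 7.0160)·x = 6.9400 − 7.0160
x = -0.0760 / -1.0009 = 0.07593 → 7.59% Li-6, 92.41% Li-7.

Li-6: 7.59%, Li-7: 92.41%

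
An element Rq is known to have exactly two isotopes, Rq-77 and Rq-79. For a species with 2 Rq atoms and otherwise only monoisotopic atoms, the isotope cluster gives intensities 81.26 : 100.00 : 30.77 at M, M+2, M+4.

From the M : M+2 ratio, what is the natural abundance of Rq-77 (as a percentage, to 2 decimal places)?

61.91%

If p is the fraction of Rq that is Rq-77, then I(M+2)/I(M) = [C(2,1)·p^1·(1−p)] / p^2 = 2·(1−p)/p = 100.00/81.26 = 1.2306
(1−p)/p = 1.2306/2 = 0.6153  ⇒  p = 1/(1 + 0.6153) = 0.6191
Rq-77: 61.91%, Rq-79: 38.09%.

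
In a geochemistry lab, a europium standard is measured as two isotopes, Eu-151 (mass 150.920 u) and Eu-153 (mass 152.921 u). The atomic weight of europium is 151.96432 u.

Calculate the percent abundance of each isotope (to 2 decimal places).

Eu-151: 47.81%, Eu-153: 52.19%

Let x be the fractional abundance of Eu-151; then Eu-153 has abundance 1 − x.
150.920·x + 152.921·(1 − x) = 151.96432
(150.920 − 152.921)·x = 151.96432 − 152.921
x = -0.95668 / -2.001 = 0.47810 → 47.81% Eu-151, 52.19% Eu-153.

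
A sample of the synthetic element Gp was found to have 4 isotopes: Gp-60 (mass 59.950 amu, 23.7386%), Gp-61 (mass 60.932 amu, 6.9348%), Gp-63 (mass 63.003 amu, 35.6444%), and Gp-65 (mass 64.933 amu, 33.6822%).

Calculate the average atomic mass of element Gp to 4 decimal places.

Weight each isotope mass by its fractional abundance: 0.237386 × 59.950 + 0.069348 × 60.932 + 0.356444 × 63.003 + 0.336822 × 64.933
= 14.23129 + 4.22551 + 22.45704 + 21.87086 = 62.78470 amu

62.7847 amu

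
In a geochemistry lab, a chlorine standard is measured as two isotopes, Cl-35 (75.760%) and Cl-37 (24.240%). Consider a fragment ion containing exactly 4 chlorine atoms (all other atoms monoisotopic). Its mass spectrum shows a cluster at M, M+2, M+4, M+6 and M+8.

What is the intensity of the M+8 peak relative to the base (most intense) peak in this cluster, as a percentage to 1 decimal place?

0.8%

Term probabilities: M 0.3294, M+2 0.4216, M+4 0.2023, M+6 0.0432, M+8 0.0035. Base peak = M+2.
P(M+2) = C(4,1) × 0.75760^3 × 0.24240^1 = 4 × 0.4348304 × 0.2424 = 0.421612 (base)
P(M+8) = C(4,4) × 0.75760^0 × 0.24240^4 = 1 × 1.0000 × 0.00345247 = 0.003452
Relative intensity = 0.003452 / 0.421612 × 100 = 0.8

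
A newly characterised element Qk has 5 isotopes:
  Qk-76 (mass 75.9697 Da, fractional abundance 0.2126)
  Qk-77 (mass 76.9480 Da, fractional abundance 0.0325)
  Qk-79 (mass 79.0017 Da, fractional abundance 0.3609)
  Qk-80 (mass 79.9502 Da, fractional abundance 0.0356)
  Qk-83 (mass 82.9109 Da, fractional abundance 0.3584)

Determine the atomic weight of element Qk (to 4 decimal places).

The abundance-weighted mean is 0.2126 × 75.9697 + 0.0325 × 76.9480 + 0.3609 × 79.0017 + 0.0356 × 79.9502 + 0.3584 × 82.9109
= 16.15116 + 2.50081 + 28.51171 + 2.84623 + 29.71527 = 79.72518 Da

79.7252 Da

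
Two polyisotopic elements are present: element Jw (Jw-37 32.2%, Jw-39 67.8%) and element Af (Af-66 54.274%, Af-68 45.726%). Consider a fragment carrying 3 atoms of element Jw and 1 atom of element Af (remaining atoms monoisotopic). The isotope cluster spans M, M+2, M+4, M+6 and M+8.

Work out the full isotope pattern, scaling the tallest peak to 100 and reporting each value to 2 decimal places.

4.87 : 34.85 : 90.66 : 100.00 : 38.29

Element Jw pattern (n=3): 0.03338625 : 0.21089326 : 0.44405474 : 0.31166575
Element Af pattern (n=1): 0.54274 : 0.45726
Convolve the two distributions (both contribute in 2-u steps):
  M: 0.03338625×0.54274 = 0.018120
  M+2: 0.03338625×0.45726 + 0.21089326×0.54274 = 0.129726
  M+4: 0.21089326×0.45726 + 0.44405474×0.54274 = 0.337439
  M+6: 0.44405474×0.45726 + 0.31166575×0.54274 = 0.372202
  M+8: 0.31166575×0.45726 = 0.142512
Scale to base peak (0.372202) = 100: 4.87 : 34.85 : 90.66 : 100.00 : 38.29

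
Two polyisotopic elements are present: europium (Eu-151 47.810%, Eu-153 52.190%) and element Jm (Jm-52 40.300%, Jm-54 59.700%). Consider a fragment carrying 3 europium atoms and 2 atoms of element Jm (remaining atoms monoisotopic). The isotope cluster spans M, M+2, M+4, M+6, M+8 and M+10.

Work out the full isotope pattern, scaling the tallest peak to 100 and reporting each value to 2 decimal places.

5.24 : 32.69 : 81.09 : 100.00 : 61.32 : 14.96

Europium pattern (n=3): 0.10928391 : 0.3578871 : 0.39067407 : 0.14215492
Element Jm pattern (n=2): 0.162409 : 0.481182 : 0.356409
Convolve the two distributions (both contribute in 2-u steps):
  M: 0.10928391×0.162409 = 0.017749
  M+2: 0.10928391×0.481182 + 0.3578871×0.162409 = 0.110710
  M+4: 0.10928391×0.356409 + 0.3578871×0.481182 + 0.39067407×0.162409 = 0.274608
  M+6: 0.3578871×0.356409 + 0.39067407×0.481182 + 0.14215492×0.162409 = 0.338627
  M+8: 0.39067407×0.356409 + 0.14215492×0.481182 = 0.207642
  M+10: 0.14215492×0.356409 = 0.050665
Scale to base peak (0.338627) = 100: 5.24 : 32.69 : 81.09 : 100.00 : 61.32 : 14.96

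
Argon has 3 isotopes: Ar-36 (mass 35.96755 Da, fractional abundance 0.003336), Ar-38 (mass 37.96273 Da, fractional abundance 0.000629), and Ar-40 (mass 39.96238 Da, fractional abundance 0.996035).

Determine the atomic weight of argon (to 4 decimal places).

39.9478 Da

Average mass = Σ (abundance × isotope mass) = 0.003336 × 35.96755 + 0.000629 × 37.96273 + 0.996035 × 39.96238
= 0.119988 + 0.023879 + 39.803929 = 39.947796 Da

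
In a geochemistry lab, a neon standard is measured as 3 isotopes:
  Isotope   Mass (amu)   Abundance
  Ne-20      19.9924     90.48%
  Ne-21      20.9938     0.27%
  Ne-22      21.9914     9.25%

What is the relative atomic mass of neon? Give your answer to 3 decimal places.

20.180 amu

Weight each isotope mass by its fractional abundance: 0.9048 × 19.9924 + 0.0027 × 20.9938 + 0.0925 × 21.9914
= 18.08912 + 0.05668 + 2.03420 = 20.18000 amu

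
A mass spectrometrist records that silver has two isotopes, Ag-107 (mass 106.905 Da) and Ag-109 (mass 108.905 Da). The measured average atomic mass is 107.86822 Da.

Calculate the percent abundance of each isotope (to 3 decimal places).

Let x be the fractional abundance of Ag-107; then Ag-109 has abundance 1 − x.
106.905·x + 108.905·(1 − x) = 107.86822
(106.905 − 108.905)·x = 107.86822 − 108.905
x = -1.03678 / -2.000 = 0.51839 → 51.839% Ag-107, 48.161% Ag-109.

Ag-107: 51.839%, Ag-109: 48.161%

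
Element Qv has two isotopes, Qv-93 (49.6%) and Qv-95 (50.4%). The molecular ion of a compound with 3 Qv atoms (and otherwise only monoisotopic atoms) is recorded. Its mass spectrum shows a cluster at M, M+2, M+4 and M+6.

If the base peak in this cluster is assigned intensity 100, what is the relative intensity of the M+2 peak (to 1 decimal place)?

(0.496 + 0.504)^3 gives M 0.1220, M+2 0.3720, M+4 0.3780, M+6 0.1280; the largest is M+4.
P(M+4) = C(3,2) × 0.496^1 × 0.504^2 = 3 × 0.4960 × 0.254016 = 0.377976 (base)
P(M+2) = C(3,1) × 0.496^2 × 0.504^1 = 3 × 0.246016 × 0.5040 = 0.371976
Relative intensity = 0.371976 / 0.377976 × 100 = 98.4

98.4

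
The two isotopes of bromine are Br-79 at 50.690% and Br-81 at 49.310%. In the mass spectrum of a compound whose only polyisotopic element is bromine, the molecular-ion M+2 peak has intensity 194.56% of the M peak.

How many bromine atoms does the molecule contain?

The M+2/M ratio from n Br atoms is n · q/p = n · 0.49310/0.50690.
n = 1.9456 × 0.50690/0.49310 = 2.00 ≈ 2

2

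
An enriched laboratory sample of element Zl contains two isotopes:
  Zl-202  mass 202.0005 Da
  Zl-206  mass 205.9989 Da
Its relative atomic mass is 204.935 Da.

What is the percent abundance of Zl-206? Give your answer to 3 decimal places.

With x = fraction of Zl-202 (so Zl-206 is 1 − x):
202.0005·x + 205.9989·(1 − x) = 204.935
(202.0005 − 205.9989)·x = 204.935 − 205.9989
x = -1.0639 / -3.9984 = 0.26608 → 26.608% Zl-202, 73.392% Zl-206.

73.392%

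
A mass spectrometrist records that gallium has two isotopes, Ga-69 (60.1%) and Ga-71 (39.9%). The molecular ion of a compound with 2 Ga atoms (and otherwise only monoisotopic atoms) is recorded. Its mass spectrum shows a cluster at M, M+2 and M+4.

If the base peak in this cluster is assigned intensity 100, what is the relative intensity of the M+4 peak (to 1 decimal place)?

33.2

Binomial terms of (0.601 + 0.399)^2: M 0.3612, M+2 0.4796, M+4 0.1592 → M+2 is the base peak.
P(M+2) = C(2,1) × 0.601^1 × 0.399^1 = 2 × 0.6010 × 0.3990 = 0.479598 (base)
P(M+4) = C(2,2) × 0.601^0 × 0.399^2 = 1 × 1.0000 × 0.159201 = 0.159201
Relative intensity = 0.159201 / 0.479598 × 100 = 33.2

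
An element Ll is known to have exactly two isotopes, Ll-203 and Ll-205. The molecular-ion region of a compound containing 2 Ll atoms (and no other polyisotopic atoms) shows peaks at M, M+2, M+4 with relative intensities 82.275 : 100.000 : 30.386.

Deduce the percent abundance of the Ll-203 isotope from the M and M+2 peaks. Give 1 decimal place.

62.2%

Let p = fractional abundance of Ll-203. I(M+2)/I(M) = [C(2,1)·p^1·(1−p)] / p^2 = 2·(1−p)/p = 100.000/82.275 = 1.2154
(1−p)/p = 1.2154/2 = 0.6077  ⇒  p = 1/(1 + 0.6077) = 0.6220
Ll-203: 62.2%, Ll-205: 37.8%.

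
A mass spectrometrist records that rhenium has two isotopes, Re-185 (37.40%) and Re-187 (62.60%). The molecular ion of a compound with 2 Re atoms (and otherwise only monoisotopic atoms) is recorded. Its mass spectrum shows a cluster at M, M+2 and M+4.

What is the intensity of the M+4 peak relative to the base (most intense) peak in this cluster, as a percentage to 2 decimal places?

(0.3740 + 0.6260)^2 gives M 0.1399, M+2 0.4682, M+4 0.3919; the largest is M+2.
P(M+2) = C(2,1) × 0.3740^1 × 0.6260^1 = 2 × 0.3740 × 0.6260 = 0.468248 (base)
P(M+4) = C(2,2) × 0.3740^0 × 0.6260^2 = 1 × 1.0000 × 0.391876 = 0.391876
Relative intensity = 0.391876 / 0.468248 × 100 = 83.69

83.69%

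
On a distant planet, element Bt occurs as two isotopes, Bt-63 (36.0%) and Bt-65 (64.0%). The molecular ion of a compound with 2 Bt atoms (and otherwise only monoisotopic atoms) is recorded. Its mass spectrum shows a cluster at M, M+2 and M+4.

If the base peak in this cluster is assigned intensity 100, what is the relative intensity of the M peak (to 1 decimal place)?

28.1

Term probabilities: M 0.1296, M+2 0.4608, M+4 0.4096. Base peak = M+2.
P(M+2) = C(2,1) × 0.360^1 × 0.640^1 = 2 × 0.3600 × 0.6400 = 0.460800 (base)
P(M) = C(2,0) × 0.360^2 × 0.640^0 = 1 × 0.1296 × 1.0000 = 0.129600
Relative intensity = 0.129600 / 0.460800 × 100 = 28.1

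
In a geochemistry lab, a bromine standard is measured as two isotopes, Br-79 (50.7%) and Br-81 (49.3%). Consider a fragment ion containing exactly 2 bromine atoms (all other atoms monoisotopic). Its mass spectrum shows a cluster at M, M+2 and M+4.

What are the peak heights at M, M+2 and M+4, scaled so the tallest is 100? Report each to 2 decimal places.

Each Br atom is independently Br-79 (p = 0.507) or Br-81 (q = 0.493); the cluster is the binomial expansion (p + q)^2.
P(M) = 0.507^2 = 0.257049
P(M+2) = 2 × 0.507^1 × 0.493^1 = 0.499902
P(M+4) = 0.493^2 = 0.243049
The M+2 peak is largest (0.499902); scaling to 100 gives 51.42 : 100.00 : 48.62.

51.42 : 100.00 : 48.62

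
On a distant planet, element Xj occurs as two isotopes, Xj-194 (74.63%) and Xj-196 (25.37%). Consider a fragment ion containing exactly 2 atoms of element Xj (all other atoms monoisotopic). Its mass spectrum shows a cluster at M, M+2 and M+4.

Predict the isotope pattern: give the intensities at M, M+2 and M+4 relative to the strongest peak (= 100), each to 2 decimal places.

100.00 : 67.99 : 11.56

Each Xj atom is independently Xj-194 (p = 0.7463) or Xj-196 (q = 0.2537); the cluster is the binomial expansion (p + q)^2.
P(M) = 0.7463^2 = 0.556964
P(M+2) = 2 × 0.7463^1 × 0.2537^1 = 0.378673
P(M+4) = 0.2537^2 = 0.064364
The M peak is largest (0.556964); scaling to 100 gives 100.00 : 67.99 : 11.56.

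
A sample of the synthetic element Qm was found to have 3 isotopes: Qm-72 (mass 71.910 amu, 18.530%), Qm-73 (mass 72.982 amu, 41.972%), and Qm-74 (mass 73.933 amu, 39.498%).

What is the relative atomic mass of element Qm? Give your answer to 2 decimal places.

73.16 amu

Ar = Σ fᵢ·mᵢ = 0.18530 × 71.910 + 0.41972 × 72.982 + 0.39498 × 73.933
= 13.3249 + 30.6320 + 29.2021 = 73.1590 amu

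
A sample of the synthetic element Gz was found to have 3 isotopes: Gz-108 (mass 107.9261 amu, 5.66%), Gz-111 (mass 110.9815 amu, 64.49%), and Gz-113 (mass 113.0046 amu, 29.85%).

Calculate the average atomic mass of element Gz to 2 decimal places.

Average mass = Σ (abundance × isotope mass) = 0.0566 × 107.9261 + 0.6449 × 110.9815 + 0.2985 × 113.0046
= 6.10862 + 71.57197 + 33.73187 = 111.41246 amu

111.41 amu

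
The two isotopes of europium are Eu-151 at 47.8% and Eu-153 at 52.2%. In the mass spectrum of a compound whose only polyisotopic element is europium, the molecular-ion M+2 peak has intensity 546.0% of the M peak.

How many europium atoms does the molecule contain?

5

For n independent Eu atoms, I(M+2)/I(M) = n · (abundance Eu-153) / (abundance Eu-151) = n · 0.522/0.478.
n = 5.460 × 0.478/0.522 = 5.00 ≈ 5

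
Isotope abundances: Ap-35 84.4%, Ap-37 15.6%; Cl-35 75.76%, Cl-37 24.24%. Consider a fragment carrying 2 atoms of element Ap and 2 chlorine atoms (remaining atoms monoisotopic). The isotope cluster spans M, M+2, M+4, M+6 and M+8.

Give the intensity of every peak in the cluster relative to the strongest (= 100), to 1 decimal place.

Element Ap pattern (n=2): 0.712336 : 0.263328 : 0.024336
Chlorine pattern (n=2): 0.57395776 : 0.36728448 : 0.05875776
Convolve the two distributions (both contribute in 2-u steps):
  M: 0.712336×0.57395776 = 0.408851
  M+2: 0.712336×0.36728448 + 0.263328×0.57395776 = 0.412769
  M+4: 0.712336×0.05875776 + 0.263328×0.36728448 + 0.024336×0.57395776 = 0.152539
  M+6: 0.263328×0.05875776 + 0.024336×0.36728448 = 0.024411
  M+8: 0.024336×0.05875776 = 0.001430
Scale to base peak (0.412769) = 100: 99.1 : 100.0 : 37.0 : 5.9 : 0.3

99.1 : 100.0 : 37.0 : 5.9 : 0.3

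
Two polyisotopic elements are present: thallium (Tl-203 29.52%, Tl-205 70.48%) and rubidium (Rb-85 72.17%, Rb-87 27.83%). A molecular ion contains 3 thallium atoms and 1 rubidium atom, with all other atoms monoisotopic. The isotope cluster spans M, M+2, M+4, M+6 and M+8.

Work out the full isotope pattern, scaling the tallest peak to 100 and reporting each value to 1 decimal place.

Thallium pattern (n=3): 0.02572463 : 0.18425524 : 0.43991564 : 0.35010449
Rubidium pattern (n=1): 0.7217 : 0.2783
Convolve the two distributions (both contribute in 2-u steps):
  M: 0.02572463×0.7217 = 0.018565
  M+2: 0.02572463×0.2783 + 0.18425524×0.7217 = 0.140136
  M+4: 0.18425524×0.2783 + 0.43991564×0.7217 = 0.368765
  M+6: 0.43991564×0.2783 + 0.35010449×0.7217 = 0.375099
  M+8: 0.35010449×0.2783 = 0.097434
Scale to base peak (0.375099) = 100: 4.9 : 37.4 : 98.3 : 100.0 : 26.0

4.9 : 37.4 : 98.3 : 100.0 : 26.0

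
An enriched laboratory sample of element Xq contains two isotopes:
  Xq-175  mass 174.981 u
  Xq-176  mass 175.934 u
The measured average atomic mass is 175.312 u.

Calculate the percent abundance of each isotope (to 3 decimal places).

Writing the weighted mean with unknown fraction x of Xq-175:
174.981·x + 175.934·(1 − x) = 175.312
(174.981 − 175.934)·x = 175.312 − 175.934
x = -0.622 / -0.953 = 0.65268 → 65.268% Xq-175, 34.732% Xq-176.

Xq-175: 65.268%, Xq-176: 34.732%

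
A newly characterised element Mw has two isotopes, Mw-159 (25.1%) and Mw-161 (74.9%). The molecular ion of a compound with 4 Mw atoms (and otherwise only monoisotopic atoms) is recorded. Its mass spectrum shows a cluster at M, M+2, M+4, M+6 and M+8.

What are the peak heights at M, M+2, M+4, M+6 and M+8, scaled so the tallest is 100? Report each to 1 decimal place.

0.9 : 11.2 : 50.3 : 100.0 : 74.6

Each Mw atom is independently Mw-159 (p = 0.251) or Mw-161 (q = 0.749); the cluster is the binomial expansion (p + q)^4.
P(M) = 0.251^4 = 0.003969
P(M+2) = 4 × 0.251^3 × 0.749^1 = 0.047376
P(M+4) = 6 × 0.251^2 × 0.749^2 = 0.212062
P(M+6) = 4 × 0.251^1 × 0.749^3 = 0.421871
P(M+8) = 0.749^4 = 0.314722
The M+6 peak is largest (0.421871); scaling to 100 gives 0.9 : 11.2 : 50.3 : 100.0 : 74.6.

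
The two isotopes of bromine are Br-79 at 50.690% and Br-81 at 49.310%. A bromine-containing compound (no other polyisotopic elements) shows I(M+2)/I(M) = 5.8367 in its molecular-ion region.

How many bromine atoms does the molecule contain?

6

With n Br atoms, P(M+2)/P(M) = C(n,1)·p^(n−1)q / p^n = n·q/p = n · 0.49310/0.50690.
n = 5.8367 × 0.50690/0.49310 = 6.00 ≈ 6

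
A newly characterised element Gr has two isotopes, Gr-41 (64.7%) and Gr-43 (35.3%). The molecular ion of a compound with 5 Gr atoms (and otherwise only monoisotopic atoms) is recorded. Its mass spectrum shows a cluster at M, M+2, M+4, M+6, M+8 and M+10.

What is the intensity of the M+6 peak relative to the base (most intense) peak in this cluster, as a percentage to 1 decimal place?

(0.647 + 0.353)^5 gives M 0.1134, M+2 0.3093, M+4 0.3375, M+6 0.1841, M+8 0.0502, M+10 0.0055; the largest is M+4.
P(M+4) = C(5,2) × 0.647^3 × 0.353^2 = 10 × 0.27084002 × 0.124609 = 0.337491 (base)
P(M+6) = C(5,3) × 0.647^2 × 0.353^3 = 10 × 0.418609 × 0.04398698 = 0.184133
Relative intensity = 0.184133 / 0.337491 × 100 = 54.6

54.6%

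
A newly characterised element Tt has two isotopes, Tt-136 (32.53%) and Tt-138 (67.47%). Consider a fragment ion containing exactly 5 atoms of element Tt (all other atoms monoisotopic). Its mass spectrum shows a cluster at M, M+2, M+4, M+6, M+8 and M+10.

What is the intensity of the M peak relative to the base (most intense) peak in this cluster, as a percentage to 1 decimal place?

1.1%

Binomial terms of (0.3253 + 0.6747)^5: M 0.0036, M+2 0.0378, M+4 0.1567, M+6 0.3250, M+8 0.3371, M+10 0.1398 → M+8 is the base peak.
P(M+8) = C(5,4) × 0.3253^1 × 0.6747^4 = 5 × 0.3253 × 0.20722533 = 0.337052 (base)
P(M) = C(5,0) × 0.3253^5 × 0.6747^0 = 1 × 0.00364267 × 1.0000 = 0.003643
Relative intensity = 0.003643 / 0.337052 × 100 = 1.1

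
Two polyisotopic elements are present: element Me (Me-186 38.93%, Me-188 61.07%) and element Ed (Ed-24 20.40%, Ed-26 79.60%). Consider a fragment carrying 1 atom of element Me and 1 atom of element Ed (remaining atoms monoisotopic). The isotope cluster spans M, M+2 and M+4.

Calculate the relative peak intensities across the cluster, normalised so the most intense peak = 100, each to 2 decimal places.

16.34 : 89.37 : 100.00

Element Me pattern (n=1): 0.3893 : 0.6107
Element Ed pattern (n=1): 0.2040 : 0.7960
Convolve the two distributions (both contribute in 2-u steps):
  M: 0.3893×0.2040 = 0.079417
  M+2: 0.3893×0.7960 + 0.6107×0.2040 = 0.434466
  M+4: 0.6107×0.7960 = 0.486117
Scale to base peak (0.486117) = 100: 16.34 : 89.37 : 100.00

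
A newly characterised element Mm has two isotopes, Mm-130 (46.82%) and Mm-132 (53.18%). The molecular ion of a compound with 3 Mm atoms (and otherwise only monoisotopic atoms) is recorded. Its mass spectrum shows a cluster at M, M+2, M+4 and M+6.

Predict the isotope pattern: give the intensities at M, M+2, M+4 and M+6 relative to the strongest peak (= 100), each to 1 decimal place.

25.8 : 88.0 : 100.0 : 37.9

Each Mm atom is independently Mm-130 (p = 0.4682) or Mm-132 (q = 0.5318); the cluster is the binomial expansion (p + q)^3.
P(M) = 0.4682^3 = 0.102635
P(M+2) = 3 × 0.4682^2 × 0.5318^1 = 0.349730
P(M+4) = 3 × 0.4682^1 × 0.5318^2 = 0.397237
P(M+6) = 0.5318^3 = 0.150399
The M+4 peak is largest (0.397237); scaling to 100 gives 25.8 : 88.0 : 100.0 : 37.9.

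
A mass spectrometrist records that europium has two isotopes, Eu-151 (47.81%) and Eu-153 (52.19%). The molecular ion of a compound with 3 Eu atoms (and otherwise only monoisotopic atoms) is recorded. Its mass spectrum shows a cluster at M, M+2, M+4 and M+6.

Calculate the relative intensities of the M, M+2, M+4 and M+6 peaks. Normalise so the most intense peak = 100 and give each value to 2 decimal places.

Expanding (0.4781 + 0.5219)^3:
P(M) = 0.4781^3 = 0.109284
P(M+2) = 3 × 0.4781^2 × 0.5219^1 = 0.357887
P(M+4) = 3 × 0.4781^1 × 0.5219^2 = 0.390674
P(M+6) = 0.5219^3 = 0.142155
The M+4 peak is largest (0.390674); scaling to 100 gives 27.97 : 91.61 : 100.00 : 36.39.

27.97 : 91.61 : 100.00 : 36.39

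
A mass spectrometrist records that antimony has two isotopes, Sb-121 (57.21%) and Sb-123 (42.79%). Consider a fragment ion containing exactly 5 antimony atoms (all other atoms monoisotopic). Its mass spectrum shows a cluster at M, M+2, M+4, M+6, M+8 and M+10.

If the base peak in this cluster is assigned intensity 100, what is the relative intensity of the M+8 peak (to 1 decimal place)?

28.0

Binomial terms of (0.5721 + 0.4279)^5: M 0.0613, M+2 0.2292, M+4 0.3428, M+6 0.2564, M+8 0.0959, M+10 0.0143 → M+4 is the base peak.
P(M+4) = C(5,2) × 0.5721^3 × 0.4279^2 = 10 × 0.18724742 × 0.18309841 = 0.342847 (base)
P(M+8) = C(5,4) × 0.5721^1 × 0.4279^4 = 5 × 0.5721 × 0.03352503 = 0.095898
Relative intensity = 0.095898 / 0.342847 × 100 = 28.0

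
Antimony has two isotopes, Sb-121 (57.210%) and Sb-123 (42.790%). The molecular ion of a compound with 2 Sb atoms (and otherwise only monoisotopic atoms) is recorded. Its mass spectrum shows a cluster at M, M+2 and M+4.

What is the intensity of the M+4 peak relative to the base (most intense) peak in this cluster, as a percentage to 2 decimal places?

(0.57210 + 0.42790)^2 gives M 0.3273, M+2 0.4896, M+4 0.1831; the largest is M+2.
P(M+2) = C(2,1) × 0.57210^1 × 0.42790^1 = 2 × 0.5721 × 0.4279 = 0.489603 (base)
P(M+4) = C(2,2) × 0.57210^0 × 0.42790^2 = 1 × 1.0000 × 0.18309841 = 0.183098
Relative intensity = 0.183098 / 0.489603 × 100 = 37.40

37.40%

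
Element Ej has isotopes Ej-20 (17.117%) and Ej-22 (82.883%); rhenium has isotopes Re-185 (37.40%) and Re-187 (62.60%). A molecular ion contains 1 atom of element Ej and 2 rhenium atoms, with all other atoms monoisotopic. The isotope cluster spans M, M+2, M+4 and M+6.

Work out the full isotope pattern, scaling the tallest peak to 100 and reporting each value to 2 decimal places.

5.26 : 43.08 : 100.00 : 71.36

Element Ej pattern (n=1): 0.17117 : 0.82883
Rhenium pattern (n=2): 0.139876 : 0.468248 : 0.391876
Convolve the two distributions (both contribute in 2-u steps):
  M: 0.17117×0.139876 = 0.023943
  M+2: 0.17117×0.468248 + 0.82883×0.139876 = 0.196083
  M+4: 0.17117×0.391876 + 0.82883×0.468248 = 0.455175
  M+6: 0.82883×0.391876 = 0.324799
Scale to base peak (0.455175) = 100: 5.26 : 43.08 : 100.00 : 71.36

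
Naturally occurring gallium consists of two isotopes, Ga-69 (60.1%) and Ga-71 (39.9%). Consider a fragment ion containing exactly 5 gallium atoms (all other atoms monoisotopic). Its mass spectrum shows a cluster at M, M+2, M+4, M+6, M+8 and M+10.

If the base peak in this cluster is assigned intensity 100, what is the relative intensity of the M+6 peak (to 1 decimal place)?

(0.601 + 0.399)^5 gives M 0.0784, M+2 0.2603, M+4 0.3456, M+6 0.2294, M+8 0.0762, M+10 0.0101; the largest is M+4.
P(M+4) = C(5,2) × 0.601^3 × 0.399^2 = 10 × 0.2170818 × 0.159201 = 0.345596 (base)
P(M+6) = C(5,3) × 0.601^2 × 0.399^3 = 10 × 0.361201 × 0.0635212 = 0.229439
Relative intensity = 0.229439 / 0.345596 × 100 = 66.4

66.4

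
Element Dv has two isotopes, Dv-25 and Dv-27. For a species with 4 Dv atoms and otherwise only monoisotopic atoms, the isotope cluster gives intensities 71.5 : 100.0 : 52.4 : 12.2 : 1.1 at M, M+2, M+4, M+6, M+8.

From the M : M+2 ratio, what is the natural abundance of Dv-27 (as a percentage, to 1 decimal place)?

Let p = fractional abundance of Dv-25. I(M+2)/I(M) = [C(4,1)·p^3·(1−p)] / p^4 = 4·(1−p)/p = 100.0/71.5 = 1.3986
(1−p)/p = 1.3986/4 = 0.3497  ⇒  p = 1/(1 + 0.3497) = 0.7409
Dv-25: 74.1%, Dv-27: 25.9%.

25.9%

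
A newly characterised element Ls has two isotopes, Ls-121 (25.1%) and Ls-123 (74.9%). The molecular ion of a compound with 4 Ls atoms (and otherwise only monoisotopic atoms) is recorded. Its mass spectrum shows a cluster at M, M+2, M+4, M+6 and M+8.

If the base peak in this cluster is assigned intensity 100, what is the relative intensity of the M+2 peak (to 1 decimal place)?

11.2

Binomial terms of (0.251 + 0.749)^4: M 0.0040, M+2 0.0474, M+4 0.2121, M+6 0.4219, M+8 0.3147 → M+6 is the base peak.
P(M+6) = C(4,3) × 0.251^1 × 0.749^3 = 4 × 0.2510 × 0.42018975 = 0.421871 (base)
P(M+2) = C(4,1) × 0.251^3 × 0.749^1 = 4 × 0.01581325 × 0.7490 = 0.047376
Relative intensity = 0.047376 / 0.421871 × 100 = 11.2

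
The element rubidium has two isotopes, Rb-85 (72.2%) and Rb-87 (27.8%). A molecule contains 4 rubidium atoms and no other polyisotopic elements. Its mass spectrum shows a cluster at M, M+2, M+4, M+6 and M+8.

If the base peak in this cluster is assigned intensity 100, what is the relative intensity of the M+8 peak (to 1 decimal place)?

1.4

Binomial terms of (0.722 + 0.278)^4: M 0.2717, M+2 0.4185, M+4 0.2417, M+6 0.0620, M+8 0.0060 → M+2 is the base peak.
P(M+2) = C(4,1) × 0.722^3 × 0.278^1 = 4 × 0.37636705 × 0.2780 = 0.418520 (base)
P(M+8) = C(4,4) × 0.722^0 × 0.278^4 = 1 × 1.0000 × 0.00597282 = 0.005973
Relative intensity = 0.005973 / 0.418520 × 100 = 1.4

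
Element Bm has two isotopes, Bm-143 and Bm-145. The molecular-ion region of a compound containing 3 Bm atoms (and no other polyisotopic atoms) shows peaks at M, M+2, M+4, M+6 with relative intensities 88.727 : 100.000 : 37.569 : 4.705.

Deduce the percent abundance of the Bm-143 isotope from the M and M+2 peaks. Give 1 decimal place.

72.7%

Write p for the Bm-143 fraction. I(M+2)/I(M) = [C(3,1)·p^2·(1−p)] / p^3 = 3·(1−p)/p = 100.000/88.727 = 1.1271
(1−p)/p = 1.1271/3 = 0.3757  ⇒  p = 1/(1 + 0.3757) = 0.7269
Bm-143: 72.7%, Bm-145: 27.3%.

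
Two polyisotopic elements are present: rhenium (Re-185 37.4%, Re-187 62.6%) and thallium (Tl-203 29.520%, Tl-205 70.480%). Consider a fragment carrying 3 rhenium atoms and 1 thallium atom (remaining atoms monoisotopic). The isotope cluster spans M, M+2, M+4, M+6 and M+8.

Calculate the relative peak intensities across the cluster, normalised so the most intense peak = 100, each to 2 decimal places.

Rhenium pattern (n=3): 0.05231362 : 0.26268713 : 0.43968487 : 0.24531438
Thallium pattern (n=1): 0.2952 : 0.7048
Convolve the two distributions (both contribute in 2-u steps):
  M: 0.05231362×0.2952 = 0.015443
  M+2: 0.05231362×0.7048 + 0.26268713×0.2952 = 0.114416
  M+4: 0.26268713×0.7048 + 0.43968487×0.2952 = 0.314937
  M+6: 0.43968487×0.7048 + 0.24531438×0.2952 = 0.382307
  M+8: 0.24531438×0.7048 = 0.172898
Scale to base peak (0.382307) = 100: 4.04 : 29.93 : 82.38 : 100.00 : 45.22

4.04 : 29.93 : 82.38 : 100.00 : 45.22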